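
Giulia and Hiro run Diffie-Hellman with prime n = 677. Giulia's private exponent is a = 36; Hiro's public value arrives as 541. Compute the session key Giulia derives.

Shared key K = 541^36 mod 677.
541^1 ≡ 541 (mod 677)
541^2 = (541^1)^2 ≡ 541^2 = 292681 ≡ 217 (mod 677)
541^4 = (541^2)^2 ≡ 217^2 = 47089 ≡ 376 (mod 677)
541^8 = (541^4)^2 ≡ 376^2 = 141376 ≡ 560 (mod 677)
541^16 = (541^8)^2 ≡ 560^2 = 313600 ≡ 149 (mod 677)
541^32 = (541^16)^2 ≡ 149^2 = 22201 ≡ 537 (mod 677)
541^36 = 541^32 · 541^4 ≡ 537 · 376 ≡ 166 (mod 677).

166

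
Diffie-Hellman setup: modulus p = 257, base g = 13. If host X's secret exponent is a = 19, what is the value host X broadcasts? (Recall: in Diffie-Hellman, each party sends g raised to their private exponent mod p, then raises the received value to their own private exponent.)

228

Public value = 13^19 (mod 257).
13^1 ≡ 13 (mod 257)
13^2 = (13^1)^2 ≡ 13^2 = 169 ≡ 169 (mod 257)
13^4 = (13^2)^2 ≡ 169^2 = 28561 ≡ 34 (mod 257)
13^8 = (13^4)^2 ≡ 34^2 = 1156 ≡ 128 (mod 257)
13^16 = (13^8)^2 ≡ 128^2 = 16384 ≡ 193 (mod 257)
13^19 = 13^16 · 13^2 · 13^1 ≡ 193 · 169 · 13 ≡ 228 (mod 257).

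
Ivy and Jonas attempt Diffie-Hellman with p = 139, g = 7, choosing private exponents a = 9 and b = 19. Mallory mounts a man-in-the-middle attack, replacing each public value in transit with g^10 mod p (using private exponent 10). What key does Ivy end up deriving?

36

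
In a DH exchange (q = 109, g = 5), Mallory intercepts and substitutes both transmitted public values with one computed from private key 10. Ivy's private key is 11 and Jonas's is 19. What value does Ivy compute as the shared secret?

Ivy receives Mallory's public value M = 5^10 mod 109 instead of the honest one.
5^1 ≡ 5 (mod 109)
5^2 = (5^1)^2 ≡ 5^2 = 25 ≡ 25 (mod 109)
5^4 = (5^2)^2 ≡ 25^2 = 625 ≡ 80 (mod 109)
5^8 = (5^4)^2 ≡ 80^2 = 6400 ≡ 78 (mod 109)
5^10 = 5^8 · 5^2 ≡ 78 · 25 ≡ 97 (mod 109).
So M = 97. Ivy computes K = M^11 mod 109.
97^1 ≡ 97 (mod 109)
97^2 = (97^1)^2 ≡ 97^2 = 9409 ≡ 35 (mod 109)
97^4 = (97^2)^2 ≡ 35^2 = 1225 ≡ 26 (mod 109)
97^8 = (97^4)^2 ≡ 26^2 = 676 ≡ 22 (mod 109)
97^11 = 97^8 · 97^2 · 97^1 ≡ 22 · 35 · 97 ≡ 25 (mod 109).

25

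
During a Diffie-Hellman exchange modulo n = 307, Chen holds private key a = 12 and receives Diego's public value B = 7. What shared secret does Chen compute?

19

Shared key K = 7^12 mod 307.
7^1 ≡ 7 (mod 307)
7^2 = (7^1)^2 ≡ 7^2 = 49 ≡ 49 (mod 307)
7^4 = (7^2)^2 ≡ 49^2 = 2401 ≡ 252 (mod 307)
7^8 = (7^4)^2 ≡ 252^2 = 63504 ≡ 262 (mod 307)
7^12 = 7^8 · 7^4 ≡ 262 · 252 ≡ 19 (mod 307).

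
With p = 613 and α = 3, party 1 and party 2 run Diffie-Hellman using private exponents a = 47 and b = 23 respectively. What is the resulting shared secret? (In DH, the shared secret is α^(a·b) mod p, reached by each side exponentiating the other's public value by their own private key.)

412

Party 1 sends A = α^a mod p = 3^47 mod 613.
3^1 ≡ 3 (mod 613)
3^2 = (3^1)^2 ≡ 3^2 = 9 ≡ 9 (mod 613)
3^4 = (3^2)^2 ≡ 9^2 = 81 ≡ 81 (mod 613)
3^8 = (3^4)^2 ≡ 81^2 = 6561 ≡ 431 (mod 613)
3^16 = (3^8)^2 ≡ 431^2 = 185761 ≡ 22 (mod 613)
3^32 = (3^16)^2 ≡ 22^2 = 484 ≡ 484 (mod 613)
3^47 = 3^32 · 3^8 · 3^4 · 3^2 · 3^1 ≡ 484 · 431 · 81 · 9 · 3 ≡ 280 (mod 613).
So A = 280. Party 2 then computes K = A^b mod p = 280^23 mod 613.
280^1 ≡ 280 (mod 613)
280^2 = (280^1)^2 ≡ 280^2 = 78400 ≡ 549 (mod 613)
280^4 = (280^2)^2 ≡ 549^2 = 301401 ≡ 418 (mod 613)
280^8 = (280^4)^2 ≡ 418^2 = 174724 ≡ 19 (mod 613)
280^16 = (280^8)^2 ≡ 19^2 = 361 ≡ 361 (mod 613)
280^23 = 280^16 · 280^4 · 280^2 · 280^1 ≡ 361 · 418 · 549 · 280 ≡ 412 (mod 613).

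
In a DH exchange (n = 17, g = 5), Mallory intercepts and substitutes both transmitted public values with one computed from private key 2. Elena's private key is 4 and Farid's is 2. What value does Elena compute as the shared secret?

Elena receives Mallory's public value M = 5^2 mod 17 instead of the honest one.
5^1 ≡ 5 (mod 17)
5^2 = (5^1)^2 ≡ 5^2 = 25 ≡ 8 (mod 17)
So M = 8. Elena computes K = M^4 mod 17.
8^1 ≡ 8 (mod 17)
8^2 = (8^1)^2 ≡ 8^2 = 64 ≡ 13 (mod 17)
8^4 = (8^2)^2 ≡ 13^2 = 169 ≡ 16 (mod 17)

16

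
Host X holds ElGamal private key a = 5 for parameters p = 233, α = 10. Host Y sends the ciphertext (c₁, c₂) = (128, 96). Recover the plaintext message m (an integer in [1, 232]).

118

Shared mask s = c₁^a mod p = 128^5 mod 233.
128^1 ≡ 128 (mod 233)
128^2 = (128^1)^2 ≡ 128^2 = 16384 ≡ 74 (mod 233)
128^4 = (128^2)^2 ≡ 74^2 = 5476 ≡ 117 (mod 233)
128^5 = 128^4 · 128^1 ≡ 117 · 128 ≡ 64 (mod 233).
So s = 64; s⁻¹ ≡ 142 (mod 233).
m = c₂ · s⁻¹ mod 233 = 96 · 142 mod 233 = 118.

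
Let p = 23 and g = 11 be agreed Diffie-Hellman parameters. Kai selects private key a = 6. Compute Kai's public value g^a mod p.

Public value = 11^6 mod 23.
11^1 ≡ 11 (mod 23)
11^2 = (11^1)^2 ≡ 11^2 = 121 ≡ 6 (mod 23)
11^4 = (11^2)^2 ≡ 6^2 = 36 ≡ 13 (mod 23)
11^6 = 11^4 · 11^2 ≡ 13 · 6 ≡ 9 (mod 23).

9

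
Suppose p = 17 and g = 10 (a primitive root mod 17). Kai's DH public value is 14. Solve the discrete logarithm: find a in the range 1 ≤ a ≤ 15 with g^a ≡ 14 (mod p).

3

Try successive powers of 10 modulo 17:
10^1 ≡ 10
10^2 ≡ 15
10^3 ≡ 14
Found: a = 3.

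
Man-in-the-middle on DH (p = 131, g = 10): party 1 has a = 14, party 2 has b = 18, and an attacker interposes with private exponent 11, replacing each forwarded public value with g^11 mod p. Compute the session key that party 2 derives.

Party 2 receives an attacker's public value M = 10^11 mod 131 instead of the honest one.
10^1 ≡ 10 (mod 131)
10^2 = (10^1)^2 ≡ 10^2 = 100 ≡ 100 (mod 131)
10^4 = (10^2)^2 ≡ 100^2 = 10000 ≡ 44 (mod 131)
10^8 = (10^4)^2 ≡ 44^2 = 1936 ≡ 102 (mod 131)
10^11 = 10^8 · 10^2 · 10^1 ≡ 102 · 100 · 10 ≡ 82 (mod 131).
So M = 82. Party 2 computes K = M^18 mod 131.
82^1 ≡ 82 (mod 131)
82^2 = (82^1)^2 ≡ 82^2 = 6724 ≡ 43 (mod 131)
82^4 = (82^2)^2 ≡ 43^2 = 1849 ≡ 15 (mod 131)
82^8 = (82^4)^2 ≡ 15^2 = 225 ≡ 94 (mod 131)
82^16 = (82^8)^2 ≡ 94^2 = 8836 ≡ 59 (mod 131)
82^18 = 82^16 · 82^2 ≡ 59 · 43 ≡ 48 (mod 131).

48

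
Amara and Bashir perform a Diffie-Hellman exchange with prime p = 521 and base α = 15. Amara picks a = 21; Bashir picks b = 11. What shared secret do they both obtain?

Bashir sends B = α^b mod p = 15^11 mod 521.
15^1 ≡ 15 (mod 521)
15^2 = (15^1)^2 ≡ 15^2 = 225 ≡ 225 (mod 521)
15^4 = (15^2)^2 ≡ 225^2 = 50625 ≡ 88 (mod 521)
15^8 = (15^4)^2 ≡ 88^2 = 7744 ≡ 450 (mod 521)
15^11 = 15^8 · 15^2 · 15^1 ≡ 450 · 225 · 15 ≡ 35 (mod 521).
So B = 35. Amara then computes K = B^a mod p = 35^21 mod 521.
35^1 ≡ 35 (mod 521)
35^2 = (35^1)^2 ≡ 35^2 = 1225 ≡ 183 (mod 521)
35^4 = (35^2)^2 ≡ 183^2 = 33489 ≡ 145 (mod 521)
35^8 = (35^4)^2 ≡ 145^2 = 21025 ≡ 185 (mod 521)
35^16 = (35^8)^2 ≡ 185^2 = 34225 ≡ 360 (mod 521)
35^21 = 35^16 · 35^4 · 35^1 ≡ 360 · 145 · 35 ≡ 374 (mod 521).

374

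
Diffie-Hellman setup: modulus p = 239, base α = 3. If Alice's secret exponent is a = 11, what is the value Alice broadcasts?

48

Public value = 3^11 mod 239.
3^1 ≡ 3 (mod 239)
3^2 = (3^1)^2 ≡ 3^2 = 9 ≡ 9 (mod 239)
3^4 = (3^2)^2 ≡ 9^2 = 81 ≡ 81 (mod 239)
3^8 = (3^4)^2 ≡ 81^2 = 6561 ≡ 108 (mod 239)
3^11 = 3^8 · 3^2 · 3^1 ≡ 108 · 9 · 3 ≡ 48 (mod 239).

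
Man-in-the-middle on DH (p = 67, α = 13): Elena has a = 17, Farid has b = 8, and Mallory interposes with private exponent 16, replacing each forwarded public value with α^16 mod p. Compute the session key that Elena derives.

Elena receives Mallory's public value M = 13^16 mod 67 instead of the honest one.
13^1 ≡ 13 (mod 67)
13^2 = (13^1)^2 ≡ 13^2 = 169 ≡ 35 (mod 67)
13^4 = (13^2)^2 ≡ 35^2 = 1225 ≡ 19 (mod 67)
13^8 = (13^4)^2 ≡ 19^2 = 361 ≡ 26 (mod 67)
13^16 = (13^8)^2 ≡ 26^2 = 676 ≡ 6 (mod 67)
So M = 6. Elena computes K = M^17 mod 67.
6^1 ≡ 6 (mod 67)
6^2 = (6^1)^2 ≡ 6^2 = 36 ≡ 36 (mod 67)
6^4 = (6^2)^2 ≡ 36^2 = 1296 ≡ 23 (mod 67)
6^8 = (6^4)^2 ≡ 23^2 = 529 ≡ 60 (mod 67)
6^16 = (6^8)^2 ≡ 60^2 = 3600 ≡ 49 (mod 67)
6^17 = 6^16 · 6^1 ≡ 49 · 6 ≡ 26 (mod 67).

26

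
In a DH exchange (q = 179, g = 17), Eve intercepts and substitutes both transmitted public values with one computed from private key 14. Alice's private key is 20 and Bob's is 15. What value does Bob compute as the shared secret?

74

Bob receives Eve's public value M = 17^14 mod 179 instead of the honest one.
17^1 ≡ 17 (mod 179)
17^2 = (17^1)^2 ≡ 17^2 = 289 ≡ 110 (mod 179)
17^4 = (17^2)^2 ≡ 110^2 = 12100 ≡ 107 (mod 179)
17^8 = (17^4)^2 ≡ 107^2 = 11449 ≡ 172 (mod 179)
17^14 = 17^8 · 17^4 · 17^2 ≡ 172 · 107 · 110 ≡ 129 (mod 179).
So M = 129. Bob computes K = M^15 mod 179.
129^1 ≡ 129 (mod 179)
129^2 = (129^1)^2 ≡ 129^2 = 16641 ≡ 173 (mod 179)
129^4 = (129^2)^2 ≡ 173^2 = 29929 ≡ 36 (mod 179)
129^8 = (129^4)^2 ≡ 36^2 = 1296 ≡ 43 (mod 179)
129^15 = 129^8 · 129^4 · 129^2 · 129^1 ≡ 43 · 36 · 173 · 129 ≡ 74 (mod 179).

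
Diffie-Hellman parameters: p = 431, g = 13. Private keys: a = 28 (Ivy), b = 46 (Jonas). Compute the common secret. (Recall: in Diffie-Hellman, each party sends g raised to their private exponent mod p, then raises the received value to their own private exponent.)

380

Jonas sends B = g^b mod p = 13^46 mod 431.
13^1 ≡ 13 (mod 431)
13^2 = (13^1)^2 ≡ 13^2 = 169 ≡ 169 (mod 431)
13^4 = (13^2)^2 ≡ 169^2 = 28561 ≡ 115 (mod 431)
13^8 = (13^4)^2 ≡ 115^2 = 13225 ≡ 295 (mod 431)
13^16 = (13^8)^2 ≡ 295^2 = 87025 ≡ 394 (mod 431)
13^32 = (13^16)^2 ≡ 394^2 = 155236 ≡ 76 (mod 431)
13^46 = 13^32 · 13^8 · 13^4 · 13^2 ≡ 76 · 295 · 115 · 169 ≡ 320 (mod 431).
So B = 320. Ivy then computes K = B^a mod p = 320^28 mod 431.
320^1 ≡ 320 (mod 431)
320^2 = (320^1)^2 ≡ 320^2 = 102400 ≡ 253 (mod 431)
320^4 = (320^2)^2 ≡ 253^2 = 64009 ≡ 221 (mod 431)
320^8 = (320^4)^2 ≡ 221^2 = 48841 ≡ 138 (mod 431)
320^16 = (320^8)^2 ≡ 138^2 = 19044 ≡ 80 (mod 431)
320^28 = 320^16 · 320^8 · 320^4 ≡ 80 · 138 · 221 ≡ 380 (mod 431).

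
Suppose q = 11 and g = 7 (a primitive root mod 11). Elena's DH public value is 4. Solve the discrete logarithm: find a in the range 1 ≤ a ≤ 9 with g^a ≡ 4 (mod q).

6

Try successive powers of 7 modulo 11:
7^1 ≡ 7
7^2 ≡ 5
7^3 ≡ 2
7^4 ≡ 3
7^5 ≡ 10
7^6 ≡ 4
Found: a = 6.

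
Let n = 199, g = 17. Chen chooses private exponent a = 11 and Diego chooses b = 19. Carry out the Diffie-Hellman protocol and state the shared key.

Diego sends B = g^b mod n = 17^19 mod 199.
17^1 ≡ 17 (mod 199)
17^2 = (17^1)^2 ≡ 17^2 = 289 ≡ 90 (mod 199)
17^4 = (17^2)^2 ≡ 90^2 = 8100 ≡ 140 (mod 199)
17^8 = (17^4)^2 ≡ 140^2 = 19600 ≡ 98 (mod 199)
17^16 = (17^8)^2 ≡ 98^2 = 9604 ≡ 52 (mod 199)
17^19 = 17^16 · 17^2 · 17^1 ≡ 52 · 90 · 17 ≡ 159 (mod 199).
So B = 159. Chen then computes K = B^a mod n = 159^11 mod 199.
159^1 ≡ 159 (mod 199)
159^2 = (159^1)^2 ≡ 159^2 = 25281 ≡ 8 (mod 199)
159^4 = (159^2)^2 ≡ 8^2 = 64 ≡ 64 (mod 199)
159^8 = (159^4)^2 ≡ 64^2 = 4096 ≡ 116 (mod 199)
159^11 = 159^8 · 159^2 · 159^1 ≡ 116 · 8 · 159 ≡ 93 (mod 199).

93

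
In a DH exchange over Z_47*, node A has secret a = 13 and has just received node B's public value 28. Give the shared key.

12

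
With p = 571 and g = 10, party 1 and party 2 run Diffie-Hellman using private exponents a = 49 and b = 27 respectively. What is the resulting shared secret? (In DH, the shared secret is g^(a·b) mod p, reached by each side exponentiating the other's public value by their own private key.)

Party 1 sends A = g^a mod p = 10^49 mod 571.
10^1 ≡ 10 (mod 571)
10^2 = (10^1)^2 ≡ 10^2 = 100 ≡ 100 (mod 571)
10^4 = (10^2)^2 ≡ 100^2 = 10000 ≡ 293 (mod 571)
10^8 = (10^4)^2 ≡ 293^2 = 85849 ≡ 199 (mod 571)
10^16 = (10^8)^2 ≡ 199^2 = 39601 ≡ 202 (mod 571)
10^32 = (10^16)^2 ≡ 202^2 = 40804 ≡ 263 (mod 571)
10^49 = 10^32 · 10^16 · 10^1 ≡ 263 · 202 · 10 ≡ 230 (mod 571).
So A = 230. Party 2 then computes K = A^b mod p = 230^27 mod 571.
230^1 ≡ 230 (mod 571)
230^2 = (230^1)^2 ≡ 230^2 = 52900 ≡ 368 (mod 571)
230^4 = (230^2)^2 ≡ 368^2 = 135424 ≡ 97 (mod 571)
230^8 = (230^4)^2 ≡ 97^2 = 9409 ≡ 273 (mod 571)
230^16 = (230^8)^2 ≡ 273^2 = 74529 ≡ 299 (mod 571)
230^27 = 230^16 · 230^8 · 230^2 · 230^1 ≡ 299 · 273 · 368 · 230 ≡ 565 (mod 571).

565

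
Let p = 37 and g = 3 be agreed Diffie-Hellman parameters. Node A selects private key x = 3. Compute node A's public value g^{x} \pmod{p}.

27

Public value = 3^{3} \pmod{37}.
3^1 ≡ 3 (mod 37)
3^2 = (3^1)^2 ≡ 3^2 = 9 ≡ 9 (mod 37)
3^3 = 3^2 · 3^1 ≡ 9 · 3 ≡ 27 (mod 37).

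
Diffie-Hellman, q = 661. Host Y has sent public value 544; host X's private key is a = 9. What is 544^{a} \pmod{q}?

322

Shared key K = 544^9 mod 661.
544^1 ≡ 544 (mod 661)
544^2 = (544^1)^2 ≡ 544^2 = 295936 ≡ 469 (mod 661)
544^4 = (544^2)^2 ≡ 469^2 = 219961 ≡ 509 (mod 661)
544^8 = (544^4)^2 ≡ 509^2 = 259081 ≡ 630 (mod 661)
544^9 = 544^8 · 544^1 ≡ 630 · 544 ≡ 322 (mod 661).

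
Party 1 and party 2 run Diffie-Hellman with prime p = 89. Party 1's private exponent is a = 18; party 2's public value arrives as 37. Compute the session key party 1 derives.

34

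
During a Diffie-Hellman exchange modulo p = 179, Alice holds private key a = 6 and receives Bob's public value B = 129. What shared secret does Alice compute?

Shared key K = 129^6 mod 179.
129^1 ≡ 129 (mod 179)
129^2 = (129^1)^2 ≡ 129^2 = 16641 ≡ 173 (mod 179)
129^4 = (129^2)^2 ≡ 173^2 = 29929 ≡ 36 (mod 179)
129^6 = 129^4 · 129^2 ≡ 36 · 173 ≡ 142 (mod 179).

142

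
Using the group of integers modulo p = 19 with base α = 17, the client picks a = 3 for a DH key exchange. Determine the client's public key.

11

Public value = 17^3 mod 19.
17^1 ≡ 17 (mod 19)
17^2 = (17^1)^2 ≡ 17^2 = 289 ≡ 4 (mod 19)
17^3 = 17^2 · 17^1 ≡ 4 · 17 ≡ 11 (mod 19).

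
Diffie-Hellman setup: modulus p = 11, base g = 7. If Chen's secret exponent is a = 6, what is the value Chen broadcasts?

Public value = 7^6 (mod 11).
7^1 ≡ 7 (mod 11)
7^2 = (7^1)^2 ≡ 7^2 = 49 ≡ 5 (mod 11)
7^4 = (7^2)^2 ≡ 5^2 = 25 ≡ 3 (mod 11)
7^6 = 7^4 · 7^2 ≡ 3 · 5 ≡ 4 (mod 11).

4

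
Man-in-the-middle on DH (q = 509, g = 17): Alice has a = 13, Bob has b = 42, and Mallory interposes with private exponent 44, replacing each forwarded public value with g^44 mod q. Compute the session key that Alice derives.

148

Alice receives Mallory's public value M = 17^44 mod 509 instead of the honest one.
17^1 ≡ 17 (mod 509)
17^2 = (17^1)^2 ≡ 17^2 = 289 ≡ 289 (mod 509)
17^4 = (17^2)^2 ≡ 289^2 = 83521 ≡ 45 (mod 509)
17^8 = (17^4)^2 ≡ 45^2 = 2025 ≡ 498 (mod 509)
17^16 = (17^8)^2 ≡ 498^2 = 248004 ≡ 121 (mod 509)
17^32 = (17^16)^2 ≡ 121^2 = 14641 ≡ 389 (mod 509)
17^44 = 17^32 · 17^8 · 17^4 ≡ 389 · 498 · 45 ≡ 356 (mod 509).
So M = 356. Alice computes K = M^13 mod 509.
356^1 ≡ 356 (mod 509)
356^2 = (356^1)^2 ≡ 356^2 = 126736 ≡ 504 (mod 509)
356^4 = (356^2)^2 ≡ 504^2 = 254016 ≡ 25 (mod 509)
356^8 = (356^4)^2 ≡ 25^2 = 625 ≡ 116 (mod 509)
356^13 = 356^8 · 356^4 · 356^1 ≡ 116 · 25 · 356 ≡ 148 (mod 509).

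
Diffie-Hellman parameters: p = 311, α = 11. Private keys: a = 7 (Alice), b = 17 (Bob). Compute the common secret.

Bob sends B = α^b mod p = 11^17 mod 311.
11^1 ≡ 11 (mod 311)
11^2 = (11^1)^2 ≡ 11^2 = 121 ≡ 121 (mod 311)
11^4 = (11^2)^2 ≡ 121^2 = 14641 ≡ 24 (mod 311)
11^8 = (11^4)^2 ≡ 24^2 = 576 ≡ 265 (mod 311)
11^16 = (11^8)^2 ≡ 265^2 = 70225 ≡ 250 (mod 311)
11^17 = 11^16 · 11^1 ≡ 250 · 11 ≡ 262 (mod 311).
So B = 262. Alice then computes K = B^a mod p = 262^7 mod 311.
262^1 ≡ 262 (mod 311)
262^2 = (262^1)^2 ≡ 262^2 = 68644 ≡ 224 (mod 311)
262^4 = (262^2)^2 ≡ 224^2 = 50176 ≡ 105 (mod 311)
262^7 = 262^4 · 262^2 · 262^1 ≡ 105 · 224 · 262 ≡ 86 (mod 311).

86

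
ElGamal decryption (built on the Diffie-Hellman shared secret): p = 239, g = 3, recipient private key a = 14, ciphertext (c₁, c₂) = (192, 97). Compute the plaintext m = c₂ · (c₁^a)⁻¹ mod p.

237

Shared mask s = c₁^a mod p = 192^14 mod 239.
192^1 ≡ 192 (mod 239)
192^2 = (192^1)^2 ≡ 192^2 = 36864 ≡ 58 (mod 239)
192^4 = (192^2)^2 ≡ 58^2 = 3364 ≡ 18 (mod 239)
192^8 = (192^4)^2 ≡ 18^2 = 324 ≡ 85 (mod 239)
192^14 = 192^8 · 192^4 · 192^2 ≡ 85 · 18 · 58 ≡ 71 (mod 239).
So s = 71; s⁻¹ ≡ 101 (mod 239).
m = c₂ · s⁻¹ mod 239 = 97 · 101 mod 239 = 237.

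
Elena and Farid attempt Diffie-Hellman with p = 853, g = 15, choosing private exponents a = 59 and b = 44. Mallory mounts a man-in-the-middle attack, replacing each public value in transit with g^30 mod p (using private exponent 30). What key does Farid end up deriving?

Farid receives Mallory's public value M = 15^30 mod 853 instead of the honest one.
15^1 ≡ 15 (mod 853)
15^2 = (15^1)^2 ≡ 15^2 = 225 ≡ 225 (mod 853)
15^4 = (15^2)^2 ≡ 225^2 = 50625 ≡ 298 (mod 853)
15^8 = (15^4)^2 ≡ 298^2 = 88804 ≡ 92 (mod 853)
15^16 = (15^8)^2 ≡ 92^2 = 8464 ≡ 787 (mod 853)
15^30 = 15^16 · 15^8 · 15^4 · 15^2 ≡ 787 · 92 · 298 · 225 ≡ 770 (mod 853).
So M = 770. Farid computes K = M^44 mod 853.
770^1 ≡ 770 (mod 853)
770^2 = (770^1)^2 ≡ 770^2 = 592900 ≡ 65 (mod 853)
770^4 = (770^2)^2 ≡ 65^2 = 4225 ≡ 813 (mod 853)
770^8 = (770^4)^2 ≡ 813^2 = 660969 ≡ 747 (mod 853)
770^16 = (770^8)^2 ≡ 747^2 = 558009 ≡ 147 (mod 853)
770^32 = (770^16)^2 ≡ 147^2 = 21609 ≡ 284 (mod 853)
770^44 = 770^32 · 770^8 · 770^4 ≡ 284 · 747 · 813 ≡ 577 (mod 853).

577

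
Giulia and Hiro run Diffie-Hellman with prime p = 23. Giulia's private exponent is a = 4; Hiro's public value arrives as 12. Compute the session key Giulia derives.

Shared key K = 12^4 mod 23.
12^1 ≡ 12 (mod 23)
12^2 = (12^1)^2 ≡ 12^2 = 144 ≡ 6 (mod 23)
12^4 = (12^2)^2 ≡ 6^2 = 36 ≡ 13 (mod 23)

13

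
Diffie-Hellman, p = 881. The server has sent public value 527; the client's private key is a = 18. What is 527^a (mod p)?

65

Shared key K = 527^18 mod 881.
527^1 ≡ 527 (mod 881)
527^2 = (527^1)^2 ≡ 527^2 = 277729 ≡ 214 (mod 881)
527^4 = (527^2)^2 ≡ 214^2 = 45796 ≡ 865 (mod 881)
527^8 = (527^4)^2 ≡ 865^2 = 748225 ≡ 256 (mod 881)
527^16 = (527^8)^2 ≡ 256^2 = 65536 ≡ 342 (mod 881)
527^18 = 527^16 · 527^2 ≡ 342 · 214 ≡ 65 (mod 881).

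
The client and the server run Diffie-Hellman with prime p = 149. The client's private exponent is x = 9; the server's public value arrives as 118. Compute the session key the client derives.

133

Shared key K = 118^9 mod 149.
118^1 ≡ 118 (mod 149)
118^2 = (118^1)^2 ≡ 118^2 = 13924 ≡ 67 (mod 149)
118^4 = (118^2)^2 ≡ 67^2 = 4489 ≡ 19 (mod 149)
118^8 = (118^4)^2 ≡ 19^2 = 361 ≡ 63 (mod 149)
118^9 = 118^8 · 118^1 ≡ 63 · 118 ≡ 133 (mod 149).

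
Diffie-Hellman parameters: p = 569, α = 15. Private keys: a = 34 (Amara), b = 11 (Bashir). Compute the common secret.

Amara sends A = α^a mod p = 15^34 mod 569.
15^1 ≡ 15 (mod 569)
15^2 = (15^1)^2 ≡ 15^2 = 225 ≡ 225 (mod 569)
15^4 = (15^2)^2 ≡ 225^2 = 50625 ≡ 553 (mod 569)
15^8 = (15^4)^2 ≡ 553^2 = 305809 ≡ 256 (mod 569)
15^16 = (15^8)^2 ≡ 256^2 = 65536 ≡ 101 (mod 569)
15^32 = (15^16)^2 ≡ 101^2 = 10201 ≡ 528 (mod 569)
15^34 = 15^32 · 15^2 ≡ 528 · 225 ≡ 448 (mod 569).
So A = 448. Bashir then computes K = A^b mod p = 448^11 mod 569.
448^1 ≡ 448 (mod 569)
448^2 = (448^1)^2 ≡ 448^2 = 200704 ≡ 416 (mod 569)
448^4 = (448^2)^2 ≡ 416^2 = 173056 ≡ 80 (mod 569)
448^8 = (448^4)^2 ≡ 80^2 = 6400 ≡ 141 (mod 569)
448^11 = 448^8 · 448^2 · 448^1 ≡ 141 · 416 · 448 ≡ 330 (mod 569).

330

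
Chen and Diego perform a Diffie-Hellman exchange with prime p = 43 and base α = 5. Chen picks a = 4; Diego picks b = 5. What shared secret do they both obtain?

17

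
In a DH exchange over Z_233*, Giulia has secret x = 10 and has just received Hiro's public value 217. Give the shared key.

184

Shared key K = 217^10 mod 233.
217^1 ≡ 217 (mod 233)
217^2 = (217^1)^2 ≡ 217^2 = 47089 ≡ 23 (mod 233)
217^4 = (217^2)^2 ≡ 23^2 = 529 ≡ 63 (mod 233)
217^8 = (217^4)^2 ≡ 63^2 = 3969 ≡ 8 (mod 233)
217^10 = 217^8 · 217^2 ≡ 8 · 23 ≡ 184 (mod 233).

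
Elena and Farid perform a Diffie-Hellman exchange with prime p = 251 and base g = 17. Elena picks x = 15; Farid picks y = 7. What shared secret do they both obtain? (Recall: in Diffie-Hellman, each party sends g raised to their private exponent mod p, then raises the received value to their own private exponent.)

Farid sends B = g^y mod p = 17^7 mod 251.
17^1 ≡ 17 (mod 251)
17^2 = (17^1)^2 ≡ 17^2 = 289 ≡ 38 (mod 251)
17^4 = (17^2)^2 ≡ 38^2 = 1444 ≡ 189 (mod 251)
17^7 = 17^4 · 17^2 · 17^1 ≡ 189 · 38 · 17 ≡ 108 (mod 251).
So B = 108. Elena then computes K = B^x mod p = 108^15 mod 251.
108^1 ≡ 108 (mod 251)
108^2 = (108^1)^2 ≡ 108^2 = 11664 ≡ 118 (mod 251)
108^4 = (108^2)^2 ≡ 118^2 = 13924 ≡ 119 (mod 251)
108^8 = (108^4)^2 ≡ 119^2 = 14161 ≡ 105 (mod 251)
108^15 = 108^8 · 108^4 · 108^2 · 108^1 ≡ 105 · 119 · 118 · 108 ≡ 123 (mod 251).

123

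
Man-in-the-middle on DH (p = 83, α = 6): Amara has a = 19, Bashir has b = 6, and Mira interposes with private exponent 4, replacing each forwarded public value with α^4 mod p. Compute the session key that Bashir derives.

Bashir receives Mira's public value M = 6^4 mod 83 instead of the honest one.
6^1 ≡ 6 (mod 83)
6^2 = (6^1)^2 ≡ 6^2 = 36 ≡ 36 (mod 83)
6^4 = (6^2)^2 ≡ 36^2 = 1296 ≡ 51 (mod 83)
So M = 51. Bashir computes K = M^6 mod 83.
51^1 ≡ 51 (mod 83)
51^2 = (51^1)^2 ≡ 51^2 = 2601 ≡ 28 (mod 83)
51^4 = (51^2)^2 ≡ 28^2 = 784 ≡ 37 (mod 83)
51^6 = 51^4 · 51^2 ≡ 37 · 28 ≡ 40 (mod 83).

40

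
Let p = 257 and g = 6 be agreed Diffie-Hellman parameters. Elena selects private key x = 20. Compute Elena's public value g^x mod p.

Public value = 6^20 mod 257.
6^1 ≡ 6 (mod 257)
6^2 = (6^1)^2 ≡ 6^2 = 36 ≡ 36 (mod 257)
6^4 = (6^2)^2 ≡ 36^2 = 1296 ≡ 11 (mod 257)
6^8 = (6^4)^2 ≡ 11^2 = 121 ≡ 121 (mod 257)
6^16 = (6^8)^2 ≡ 121^2 = 14641 ≡ 249 (mod 257)
6^20 = 6^16 · 6^4 ≡ 249 · 11 ≡ 169 (mod 257).

169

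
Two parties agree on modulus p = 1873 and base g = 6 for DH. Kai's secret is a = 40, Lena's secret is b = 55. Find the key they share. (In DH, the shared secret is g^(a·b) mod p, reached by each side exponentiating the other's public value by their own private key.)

970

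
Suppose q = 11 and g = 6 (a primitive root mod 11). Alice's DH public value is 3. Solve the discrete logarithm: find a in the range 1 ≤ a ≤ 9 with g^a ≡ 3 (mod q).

2

Try successive powers of 6 modulo 11:
6^1 ≡ 6
6^2 ≡ 3
Found: a = 2.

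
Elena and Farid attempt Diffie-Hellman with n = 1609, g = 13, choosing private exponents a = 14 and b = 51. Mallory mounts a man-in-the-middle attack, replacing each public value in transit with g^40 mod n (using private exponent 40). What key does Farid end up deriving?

Farid receives Mallory's public value M = 13^40 mod 1609 instead of the honest one.
13^1 ≡ 13 (mod 1609)
13^2 = (13^1)^2 ≡ 13^2 = 169 ≡ 169 (mod 1609)
13^4 = (13^2)^2 ≡ 169^2 = 28561 ≡ 1208 (mod 1609)
13^8 = (13^4)^2 ≡ 1208^2 = 1459264 ≡ 1510 (mod 1609)
13^16 = (13^8)^2 ≡ 1510^2 = 2280100 ≡ 147 (mod 1609)
13^32 = (13^16)^2 ≡ 147^2 = 21609 ≡ 692 (mod 1609)
13^40 = 13^32 · 13^8 ≡ 692 · 1510 ≡ 679 (mod 1609).
So M = 679. Farid computes K = M^51 mod 1609.
679^1 ≡ 679 (mod 1609)
679^2 = (679^1)^2 ≡ 679^2 = 461041 ≡ 867 (mod 1609)
679^4 = (679^2)^2 ≡ 867^2 = 751689 ≡ 286 (mod 1609)
679^8 = (679^4)^2 ≡ 286^2 = 81796 ≡ 1346 (mod 1609)
679^16 = (679^8)^2 ≡ 1346^2 = 1811716 ≡ 1591 (mod 1609)
679^32 = (679^16)^2 ≡ 1591^2 = 2531281 ≡ 324 (mod 1609)
679^51 = 679^32 · 679^16 · 679^2 · 679^1 ≡ 324 · 1591 · 867 · 679 ≡ 880 (mod 1609).

880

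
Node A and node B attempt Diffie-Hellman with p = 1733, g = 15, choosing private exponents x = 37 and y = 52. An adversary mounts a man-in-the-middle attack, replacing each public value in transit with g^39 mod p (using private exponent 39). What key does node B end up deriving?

Node B receives an adversary's public value M = 15^39 mod 1733 instead of the honest one.
15^1 ≡ 15 (mod 1733)
15^2 = (15^1)^2 ≡ 15^2 = 225 ≡ 225 (mod 1733)
15^4 = (15^2)^2 ≡ 225^2 = 50625 ≡ 368 (mod 1733)
15^8 = (15^4)^2 ≡ 368^2 = 135424 ≡ 250 (mod 1733)
15^16 = (15^8)^2 ≡ 250^2 = 62500 ≡ 112 (mod 1733)
15^32 = (15^16)^2 ≡ 112^2 = 12544 ≡ 413 (mod 1733)
15^39 = 15^32 · 15^4 · 15^2 · 15^1 ≡ 413 · 368 · 225 · 15 ≡ 529 (mod 1733).
So M = 529. Node B computes K = M^52 mod 1733.
529^1 ≡ 529 (mod 1733)
529^2 = (529^1)^2 ≡ 529^2 = 279841 ≡ 828 (mod 1733)
529^4 = (529^2)^2 ≡ 828^2 = 685584 ≡ 1049 (mod 1733)
529^8 = (529^4)^2 ≡ 1049^2 = 1100401 ≡ 1679 (mod 1733)
529^16 = (529^8)^2 ≡ 1679^2 = 2819041 ≡ 1183 (mod 1733)
529^32 = (529^16)^2 ≡ 1183^2 = 1399489 ≡ 958 (mod 1733)
529^52 = 529^32 · 529^16 · 529^4 ≡ 958 · 1183 · 1049 ≡ 1454 (mod 1733).

1454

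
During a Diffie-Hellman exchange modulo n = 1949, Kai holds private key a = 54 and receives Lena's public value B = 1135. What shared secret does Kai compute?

313

Shared key K = 1135^54 mod 1949.
1135^1 ≡ 1135 (mod 1949)
1135^2 = (1135^1)^2 ≡ 1135^2 = 1288225 ≡ 1885 (mod 1949)
1135^4 = (1135^2)^2 ≡ 1885^2 = 3553225 ≡ 198 (mod 1949)
1135^8 = (1135^4)^2 ≡ 198^2 = 39204 ≡ 224 (mod 1949)
1135^16 = (1135^8)^2 ≡ 224^2 = 50176 ≡ 1451 (mod 1949)
1135^32 = (1135^16)^2 ≡ 1451^2 = 2105401 ≡ 481 (mod 1949)
1135^54 = 1135^32 · 1135^16 · 1135^4 · 1135^2 ≡ 481 · 1451 · 198 · 1885 ≡ 313 (mod 1949).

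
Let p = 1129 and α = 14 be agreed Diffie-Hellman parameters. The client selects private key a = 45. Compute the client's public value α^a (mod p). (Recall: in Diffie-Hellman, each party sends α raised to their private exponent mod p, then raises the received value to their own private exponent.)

Public value = 14^45 (mod 1129).
14^1 ≡ 14 (mod 1129)
14^2 = (14^1)^2 ≡ 14^2 = 196 ≡ 196 (mod 1129)
14^4 = (14^2)^2 ≡ 196^2 = 38416 ≡ 30 (mod 1129)
14^8 = (14^4)^2 ≡ 30^2 = 900 ≡ 900 (mod 1129)
14^16 = (14^8)^2 ≡ 900^2 = 810000 ≡ 507 (mod 1129)
14^32 = (14^16)^2 ≡ 507^2 = 257049 ≡ 766 (mod 1129)
14^45 = 14^32 · 14^8 · 14^4 · 14^1 ≡ 766 · 900 · 30 · 14 ≡ 144 (mod 1129).

144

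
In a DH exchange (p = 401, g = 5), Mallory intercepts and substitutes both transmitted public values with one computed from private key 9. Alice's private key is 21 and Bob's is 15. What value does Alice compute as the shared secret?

Alice receives Mallory's public value M = 5^9 mod 401 instead of the honest one.
5^1 ≡ 5 (mod 401)
5^2 = (5^1)^2 ≡ 5^2 = 25 ≡ 25 (mod 401)
5^4 = (5^2)^2 ≡ 25^2 = 625 ≡ 224 (mod 401)
5^8 = (5^4)^2 ≡ 224^2 = 50176 ≡ 51 (mod 401)
5^9 = 5^8 · 5^1 ≡ 51 · 5 ≡ 255 (mod 401).
So M = 255. Alice computes K = M^21 mod 401.
255^1 ≡ 255 (mod 401)
255^2 = (255^1)^2 ≡ 255^2 = 65025 ≡ 63 (mod 401)
255^4 = (255^2)^2 ≡ 63^2 = 3969 ≡ 360 (mod 401)
255^8 = (255^4)^2 ≡ 360^2 = 129600 ≡ 77 (mod 401)
255^16 = (255^8)^2 ≡ 77^2 = 5929 ≡ 315 (mod 401)
255^21 = 255^16 · 255^4 · 255^1 ≡ 315 · 360 · 255 ≡ 88 (mod 401).

88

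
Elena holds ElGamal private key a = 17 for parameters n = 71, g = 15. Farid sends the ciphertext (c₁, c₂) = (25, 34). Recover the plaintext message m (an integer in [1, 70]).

Shared mask s = c₁^a mod n = 25^17 mod 71.
25^1 ≡ 25 (mod 71)
25^2 = (25^1)^2 ≡ 25^2 = 625 ≡ 57 (mod 71)
25^4 = (25^2)^2 ≡ 57^2 = 3249 ≡ 54 (mod 71)
25^8 = (25^4)^2 ≡ 54^2 = 2916 ≡ 5 (mod 71)
25^16 = (25^8)^2 ≡ 5^2 = 25 ≡ 25 (mod 71)
25^17 = 25^16 · 25^1 ≡ 25 · 25 ≡ 57 (mod 71).
So s = 57; s⁻¹ ≡ 5 (mod 71).
m = c₂ · s⁻¹ mod 71 = 34 · 5 mod 71 = 28.

28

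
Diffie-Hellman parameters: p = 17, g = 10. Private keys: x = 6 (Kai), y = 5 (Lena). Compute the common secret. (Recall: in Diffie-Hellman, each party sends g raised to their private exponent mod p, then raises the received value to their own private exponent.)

8

Lena sends B = g^y mod p = 10^5 mod 17.
10^1 ≡ 10 (mod 17)
10^2 = (10^1)^2 ≡ 10^2 = 100 ≡ 15 (mod 17)
10^4 = (10^2)^2 ≡ 15^2 = 225 ≡ 4 (mod 17)
10^5 = 10^4 · 10^1 ≡ 4 · 10 ≡ 6 (mod 17).
So B = 6. Kai then computes K = B^x mod p = 6^6 mod 17.
6^1 ≡ 6 (mod 17)
6^2 = (6^1)^2 ≡ 6^2 = 36 ≡ 2 (mod 17)
6^4 = (6^2)^2 ≡ 2^2 = 4 ≡ 4 (mod 17)
6^6 = 6^4 · 6^2 ≡ 4 · 2 ≡ 8 (mod 17).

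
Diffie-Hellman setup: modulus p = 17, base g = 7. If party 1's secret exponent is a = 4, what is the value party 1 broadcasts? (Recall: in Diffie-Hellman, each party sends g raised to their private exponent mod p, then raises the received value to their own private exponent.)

Public value = 7^4 mod 17.
7^1 ≡ 7 (mod 17)
7^2 = (7^1)^2 ≡ 7^2 = 49 ≡ 15 (mod 17)
7^4 = (7^2)^2 ≡ 15^2 = 225 ≡ 4 (mod 17)

4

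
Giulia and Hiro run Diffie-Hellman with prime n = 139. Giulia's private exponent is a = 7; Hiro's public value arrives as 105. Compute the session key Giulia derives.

87

Shared key K = 105^7 mod 139.
105^1 ≡ 105 (mod 139)
105^2 = (105^1)^2 ≡ 105^2 = 11025 ≡ 44 (mod 139)
105^4 = (105^2)^2 ≡ 44^2 = 1936 ≡ 129 (mod 139)
105^7 = 105^4 · 105^2 · 105^1 ≡ 129 · 44 · 105 ≡ 87 (mod 139).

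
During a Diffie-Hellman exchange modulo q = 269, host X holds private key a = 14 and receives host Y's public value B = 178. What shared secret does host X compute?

6

Shared key K = 178^14 mod 269.
178^1 ≡ 178 (mod 269)
178^2 = (178^1)^2 ≡ 178^2 = 31684 ≡ 211 (mod 269)
178^4 = (178^2)^2 ≡ 211^2 = 44521 ≡ 136 (mod 269)
178^8 = (178^4)^2 ≡ 136^2 = 18496 ≡ 204 (mod 269)
178^14 = 178^8 · 178^4 · 178^2 ≡ 204 · 136 · 211 ≡ 6 (mod 269).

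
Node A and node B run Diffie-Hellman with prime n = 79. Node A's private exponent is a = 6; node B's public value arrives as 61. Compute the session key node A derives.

Shared key K = 61^6 mod 79.
61^1 ≡ 61 (mod 79)
61^2 = (61^1)^2 ≡ 61^2 = 3721 ≡ 8 (mod 79)
61^4 = (61^2)^2 ≡ 8^2 = 64 ≡ 64 (mod 79)
61^6 = 61^4 · 61^2 ≡ 64 · 8 ≡ 38 (mod 79).

38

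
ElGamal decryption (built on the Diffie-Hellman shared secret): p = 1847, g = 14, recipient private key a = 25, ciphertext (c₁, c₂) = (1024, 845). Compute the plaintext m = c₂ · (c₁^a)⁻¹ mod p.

Shared mask s = c₁^a mod p = 1024^25 mod 1847.
1024^1 ≡ 1024 (mod 1847)
1024^2 = (1024^1)^2 ≡ 1024^2 = 1048576 ≡ 1327 (mod 1847)
1024^4 = (1024^2)^2 ≡ 1327^2 = 1760929 ≡ 738 (mod 1847)
1024^8 = (1024^4)^2 ≡ 738^2 = 544644 ≡ 1626 (mod 1847)
1024^16 = (1024^8)^2 ≡ 1626^2 = 2643876 ≡ 819 (mod 1847)
1024^25 = 1024^16 · 1024^8 · 1024^1 ≡ 819 · 1626 · 1024 ≡ 1627 (mod 1847).
So s = 1627; s⁻¹ ≡ 361 (mod 1847).
m = c₂ · s⁻¹ mod 1847 = 845 · 361 mod 1847 = 290.

290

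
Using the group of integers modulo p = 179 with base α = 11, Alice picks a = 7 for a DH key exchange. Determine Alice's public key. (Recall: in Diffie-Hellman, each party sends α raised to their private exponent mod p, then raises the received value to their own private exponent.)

157

Public value = 11^7 mod 179.
11^1 ≡ 11 (mod 179)
11^2 = (11^1)^2 ≡ 11^2 = 121 ≡ 121 (mod 179)
11^4 = (11^2)^2 ≡ 121^2 = 14641 ≡ 142 (mod 179)
11^7 = 11^4 · 11^2 · 11^1 ≡ 142 · 121 · 11 ≡ 157 (mod 179).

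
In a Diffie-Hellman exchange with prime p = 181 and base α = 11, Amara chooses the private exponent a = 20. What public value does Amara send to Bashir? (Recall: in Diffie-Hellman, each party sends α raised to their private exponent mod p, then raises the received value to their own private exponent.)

80

Public value = 11^20 mod 181.
11^1 ≡ 11 (mod 181)
11^2 = (11^1)^2 ≡ 11^2 = 121 ≡ 121 (mod 181)
11^4 = (11^2)^2 ≡ 121^2 = 14641 ≡ 161 (mod 181)
11^8 = (11^4)^2 ≡ 161^2 = 25921 ≡ 38 (mod 181)
11^16 = (11^8)^2 ≡ 38^2 = 1444 ≡ 177 (mod 181)
11^20 = 11^16 · 11^4 ≡ 177 · 161 ≡ 80 (mod 181).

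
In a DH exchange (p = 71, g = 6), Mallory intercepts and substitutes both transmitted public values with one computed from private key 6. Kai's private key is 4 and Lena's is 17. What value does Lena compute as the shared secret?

24

Lena receives Mallory's public value M = 6^6 mod 71 instead of the honest one.
6^1 ≡ 6 (mod 71)
6^2 = (6^1)^2 ≡ 6^2 = 36 ≡ 36 (mod 71)
6^4 = (6^2)^2 ≡ 36^2 = 1296 ≡ 18 (mod 71)
6^6 = 6^4 · 6^2 ≡ 18 · 36 ≡ 9 (mod 71).
So M = 9. Lena computes K = M^17 mod 71.
9^1 ≡ 9 (mod 71)
9^2 = (9^1)^2 ≡ 9^2 = 81 ≡ 10 (mod 71)
9^4 = (9^2)^2 ≡ 10^2 = 100 ≡ 29 (mod 71)
9^8 = (9^4)^2 ≡ 29^2 = 841 ≡ 60 (mod 71)
9^16 = (9^8)^2 ≡ 60^2 = 3600 ≡ 50 (mod 71)
9^17 = 9^16 · 9^1 ≡ 50 · 9 ≡ 24 (mod 71).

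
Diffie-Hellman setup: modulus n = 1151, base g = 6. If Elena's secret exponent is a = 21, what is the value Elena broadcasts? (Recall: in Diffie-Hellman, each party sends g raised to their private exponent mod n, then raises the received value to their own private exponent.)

541

Public value = 6^21 mod 1151.
6^1 ≡ 6 (mod 1151)
6^2 = (6^1)^2 ≡ 6^2 = 36 ≡ 36 (mod 1151)
6^4 = (6^2)^2 ≡ 36^2 = 1296 ≡ 145 (mod 1151)
6^8 = (6^4)^2 ≡ 145^2 = 21025 ≡ 307 (mod 1151)
6^16 = (6^8)^2 ≡ 307^2 = 94249 ≡ 1018 (mod 1151)
6^21 = 6^16 · 6^4 · 6^1 ≡ 1018 · 145 · 6 ≡ 541 (mod 1151).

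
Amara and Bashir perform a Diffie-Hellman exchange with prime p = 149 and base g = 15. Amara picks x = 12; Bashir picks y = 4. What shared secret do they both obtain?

Bashir sends B = g^y mod p = 15^4 mod 149.
15^1 ≡ 15 (mod 149)
15^2 = (15^1)^2 ≡ 15^2 = 225 ≡ 76 (mod 149)
15^4 = (15^2)^2 ≡ 76^2 = 5776 ≡ 114 (mod 149)
So B = 114. Amara then computes K = B^x mod p = 114^12 mod 149.
114^1 ≡ 114 (mod 149)
114^2 = (114^1)^2 ≡ 114^2 = 12996 ≡ 33 (mod 149)
114^4 = (114^2)^2 ≡ 33^2 = 1089 ≡ 46 (mod 149)
114^8 = (114^4)^2 ≡ 46^2 = 2116 ≡ 30 (mod 149)
114^12 = 114^8 · 114^4 ≡ 30 · 46 ≡ 39 (mod 149).

39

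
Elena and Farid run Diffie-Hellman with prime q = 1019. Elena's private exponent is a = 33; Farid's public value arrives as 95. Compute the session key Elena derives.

180

Shared key K = 95^33 mod 1019.
95^1 ≡ 95 (mod 1019)
95^2 = (95^1)^2 ≡ 95^2 = 9025 ≡ 873 (mod 1019)
95^4 = (95^2)^2 ≡ 873^2 = 762129 ≡ 936 (mod 1019)
95^8 = (95^4)^2 ≡ 936^2 = 876096 ≡ 775 (mod 1019)
95^16 = (95^8)^2 ≡ 775^2 = 600625 ≡ 434 (mod 1019)
95^32 = (95^16)^2 ≡ 434^2 = 188356 ≡ 860 (mod 1019)
95^33 = 95^32 · 95^1 ≡ 860 · 95 ≡ 180 (mod 1019).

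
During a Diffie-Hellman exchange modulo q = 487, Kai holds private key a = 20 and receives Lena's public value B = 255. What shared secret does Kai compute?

254

Shared key K = 255^20 mod 487.
255^1 ≡ 255 (mod 487)
255^2 = (255^1)^2 ≡ 255^2 = 65025 ≡ 254 (mod 487)
255^4 = (255^2)^2 ≡ 254^2 = 64516 ≡ 232 (mod 487)
255^8 = (255^4)^2 ≡ 232^2 = 53824 ≡ 254 (mod 487)
255^16 = (255^8)^2 ≡ 254^2 = 64516 ≡ 232 (mod 487)
255^20 = 255^16 · 255^4 ≡ 232 · 232 ≡ 254 (mod 487).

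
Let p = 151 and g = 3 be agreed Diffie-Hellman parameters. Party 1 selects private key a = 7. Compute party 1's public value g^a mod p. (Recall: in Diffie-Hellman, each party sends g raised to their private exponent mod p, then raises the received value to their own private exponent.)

Public value = 3^7 mod 151.
3^1 ≡ 3 (mod 151)
3^2 = (3^1)^2 ≡ 3^2 = 9 ≡ 9 (mod 151)
3^4 = (3^2)^2 ≡ 9^2 = 81 ≡ 81 (mod 151)
3^7 = 3^4 · 3^2 · 3^1 ≡ 81 · 9 · 3 ≡ 73 (mod 151).

73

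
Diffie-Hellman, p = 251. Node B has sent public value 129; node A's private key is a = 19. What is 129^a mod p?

43

Shared key K = 129^19 mod 251.
129^1 ≡ 129 (mod 251)
129^2 = (129^1)^2 ≡ 129^2 = 16641 ≡ 75 (mod 251)
129^4 = (129^2)^2 ≡ 75^2 = 5625 ≡ 103 (mod 251)
129^8 = (129^4)^2 ≡ 103^2 = 10609 ≡ 67 (mod 251)
129^16 = (129^8)^2 ≡ 67^2 = 4489 ≡ 222 (mod 251)
129^19 = 129^16 · 129^2 · 129^1 ≡ 222 · 75 · 129 ≡ 43 (mod 251).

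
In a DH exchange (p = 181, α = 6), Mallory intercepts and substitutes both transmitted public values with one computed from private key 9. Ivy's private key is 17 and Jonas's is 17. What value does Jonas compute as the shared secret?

146

Jonas receives Mallory's public value M = 6^9 mod 181 instead of the honest one.
6^1 ≡ 6 (mod 181)
6^2 = (6^1)^2 ≡ 6^2 = 36 ≡ 36 (mod 181)
6^4 = (6^2)^2 ≡ 36^2 = 1296 ≡ 29 (mod 181)
6^8 = (6^4)^2 ≡ 29^2 = 841 ≡ 117 (mod 181)
6^9 = 6^8 · 6^1 ≡ 117 · 6 ≡ 159 (mod 181).
So M = 159. Jonas computes K = M^17 mod 181.
159^1 ≡ 159 (mod 181)
159^2 = (159^1)^2 ≡ 159^2 = 25281 ≡ 122 (mod 181)
159^4 = (159^2)^2 ≡ 122^2 = 14884 ≡ 42 (mod 181)
159^8 = (159^4)^2 ≡ 42^2 = 1764 ≡ 135 (mod 181)
159^16 = (159^8)^2 ≡ 135^2 = 18225 ≡ 125 (mod 181)
159^17 = 159^16 · 159^1 ≡ 125 · 159 ≡ 146 (mod 181).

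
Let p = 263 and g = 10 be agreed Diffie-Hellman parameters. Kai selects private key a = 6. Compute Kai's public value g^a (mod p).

Public value = 10^6 (mod 263).
10^1 ≡ 10 (mod 263)
10^2 = (10^1)^2 ≡ 10^2 = 100 ≡ 100 (mod 263)
10^4 = (10^2)^2 ≡ 100^2 = 10000 ≡ 6 (mod 263)
10^6 = 10^4 · 10^2 ≡ 6 · 100 ≡ 74 (mod 263).

74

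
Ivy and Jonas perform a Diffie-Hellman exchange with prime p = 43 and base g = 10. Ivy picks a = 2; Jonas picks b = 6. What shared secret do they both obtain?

21

Jonas sends B = g^b mod p = 10^6 mod 43.
10^1 ≡ 10 (mod 43)
10^2 = (10^1)^2 ≡ 10^2 = 100 ≡ 14 (mod 43)
10^4 = (10^2)^2 ≡ 14^2 = 196 ≡ 24 (mod 43)
10^6 = 10^4 · 10^2 ≡ 24 · 14 ≡ 35 (mod 43).
So B = 35. Ivy then computes K = B^a mod p = 35^2 mod 43.
35^1 ≡ 35 (mod 43)
35^2 = (35^1)^2 ≡ 35^2 = 1225 ≡ 21 (mod 43)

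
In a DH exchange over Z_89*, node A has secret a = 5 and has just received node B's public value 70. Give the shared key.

59

Shared key K = 70^5 mod 89.
70^1 ≡ 70 (mod 89)
70^2 = (70^1)^2 ≡ 70^2 = 4900 ≡ 5 (mod 89)
70^4 = (70^2)^2 ≡ 5^2 = 25 ≡ 25 (mod 89)
70^5 = 70^4 · 70^1 ≡ 25 · 70 ≡ 59 (mod 89).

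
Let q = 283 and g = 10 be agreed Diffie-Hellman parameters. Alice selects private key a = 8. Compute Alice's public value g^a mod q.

252

Public value = 10^8 mod 283.
10^1 ≡ 10 (mod 283)
10^2 = (10^1)^2 ≡ 10^2 = 100 ≡ 100 (mod 283)
10^4 = (10^2)^2 ≡ 100^2 = 10000 ≡ 95 (mod 283)
10^8 = (10^4)^2 ≡ 95^2 = 9025 ≡ 252 (mod 283)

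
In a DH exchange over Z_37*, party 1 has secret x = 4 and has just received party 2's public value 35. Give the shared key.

Shared key K = 35^4 mod 37.
35^1 ≡ 35 (mod 37)
35^2 = (35^1)^2 ≡ 35^2 = 1225 ≡ 4 (mod 37)
35^4 = (35^2)^2 ≡ 4^2 = 16 ≡ 16 (mod 37)

16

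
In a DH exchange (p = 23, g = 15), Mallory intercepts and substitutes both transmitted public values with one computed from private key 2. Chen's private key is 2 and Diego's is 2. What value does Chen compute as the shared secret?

2

Chen receives Mallory's public value M = 15^2 mod 23 instead of the honest one.
15^1 ≡ 15 (mod 23)
15^2 = (15^1)^2 ≡ 15^2 = 225 ≡ 18 (mod 23)
So M = 18. Chen computes K = M^2 mod 23.
18^1 ≡ 18 (mod 23)
18^2 = (18^1)^2 ≡ 18^2 = 324 ≡ 2 (mod 23)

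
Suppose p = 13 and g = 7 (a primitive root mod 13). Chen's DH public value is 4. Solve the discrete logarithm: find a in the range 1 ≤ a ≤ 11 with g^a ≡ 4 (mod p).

Try successive powers of 7 modulo 13:
7^1 ≡ 7
7^2 ≡ 10
7^3 ≡ 5
7^4 ≡ 9
7^5 ≡ 11
7^6 ≡ 12
7^7 ≡ 6
7^8 ≡ 3
7^9 ≡ 8
7^10 ≡ 4
Found: a = 10.

10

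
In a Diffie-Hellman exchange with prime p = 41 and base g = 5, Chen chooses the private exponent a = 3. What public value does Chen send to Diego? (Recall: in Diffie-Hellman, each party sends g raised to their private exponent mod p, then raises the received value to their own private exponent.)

2

Public value = 5^3 mod 41.
5^1 ≡ 5 (mod 41)
5^2 = (5^1)^2 ≡ 5^2 = 25 ≡ 25 (mod 41)
5^3 = 5^2 · 5^1 ≡ 25 · 5 ≡ 2 (mod 41).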